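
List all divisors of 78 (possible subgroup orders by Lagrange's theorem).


Lagrange's theorem: |H| divides |G|
|G| = 78
Divisors of 78: 1, 2, 3, 6, 13, 26, 39, 78

Possible subgroup orders: {1, 2, 3, 6, 13, 26, 39, 78}


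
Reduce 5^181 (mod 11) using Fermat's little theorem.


Fermat's little theorem: if p is prime and gcd(a,p)=1, then a^(p-1) ≡ 1 (mod p)
p = 11 is prime, gcd(5,11) = 1
Reduce exponent: 181 mod 10 = 1
So 5^181 ≡ 5^1 (mod 11)
5^1 mod 11 = 5

5^181 ≡ 5 (mod 11)


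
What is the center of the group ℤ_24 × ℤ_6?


Z(G) = {g ∈ G | gx = xg for all x ∈ G}
Direct product of abelian groups is abelian, so Z(G) = G

Z(ℤ_24 × ℤ_6) = ℤ_24 × ℤ_6


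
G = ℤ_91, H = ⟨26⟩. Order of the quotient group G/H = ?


|⟨26⟩| = n / gcd(26, 91) = 91 / 13 = 7
H is normal (ℤ_91 is abelian).
|G/H| = |G| / |H| = 91 / 7 = 13

|G/H| = 13


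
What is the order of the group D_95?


|D_n| = 2n (n rotations and n reflections)
|D_95| = 2×95 = 190

|D_95| = 190


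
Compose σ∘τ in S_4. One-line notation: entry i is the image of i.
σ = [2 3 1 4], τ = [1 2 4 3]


σ∘τ: apply τ first, then σ
1 →τ 1 →σ 2
2 →τ 2 →σ 3
3 →τ 4 →σ 4
4 →τ 3 →σ 1

σ∘τ = [2 3 4 1]


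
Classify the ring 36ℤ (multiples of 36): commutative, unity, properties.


36ℤ is a commutative ring under +,× but has no multiplicative identity (1 ∉ 36ℤ); it has no zero divisors, but without unity it is not an integral domain
Commutative: Yes
Integral domain: No
Has unity: No

36ℤ (multiples of 36): Commutative=Yes, Unity=No


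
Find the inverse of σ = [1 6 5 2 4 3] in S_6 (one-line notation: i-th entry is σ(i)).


To find σ⁻¹, swap domain and range:
σ(1) = 1 → σ⁻¹(1) = 1
σ(2) = 6 → σ⁻¹(6) = 2
σ(3) = 5 → σ⁻¹(5) = 3
σ(4) = 2 → σ⁻¹(2) = 4
σ(5) = 4 → σ⁻¹(4) = 5
σ(6) = 3 → σ⁻¹(3) = 6

σ⁻¹ = [1 4 6 5 3 2]


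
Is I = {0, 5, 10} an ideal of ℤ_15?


Check ideal conditions for I = {0, 5, 10} in ℤ_15:
(1) I is an additive subgroup? Yes
(2) For r ∈ ℤ_15 and a ∈ I: r·a ∈ I? Yes

Yes, I is an ideal of ℤ_15


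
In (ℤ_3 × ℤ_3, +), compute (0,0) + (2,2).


Operation: componentwise addition mod (3, 3)
(0,0) + (2,2) = ((a₁+b₁) mod 3, (a₂+b₂) mod 3) with a = (0,0), b = (2,2)

(0,0) + (2,2) = (2,2)


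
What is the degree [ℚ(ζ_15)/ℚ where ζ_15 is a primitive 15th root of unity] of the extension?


[ℚ(ζ_n):ℚ] = deg Φ_n(x) = φ(n). Here φ(15) = 8

[ℚ(ζ_15)/ℚ where ζ_15 is a primitive 15th root of unity] = 8


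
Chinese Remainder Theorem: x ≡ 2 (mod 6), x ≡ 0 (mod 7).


m₁ = 6, m₂ = 7, gcd = 1, so CRT applies. M = m₁·m₂ = 42
Let M₁ = M/m₁ = 7, M₂ = M/m₂ = 6
Find y₁ ≡ M₁⁻¹ (mod m₁): 7⁻¹ ≡ 1 (mod 6)
Find y₂ ≡ M₂⁻¹ (mod m₂): 6⁻¹ ≡ 6 (mod 7)
x = a₁·M₁·y₁ + a₂·M₂·y₂ = 2·7·1 + 0·6·6 = 14
Reduce mod 42: x ≡ 14
Check: 14 mod 6 = 2 ✓, 14 mod 7 = 0 ✓

x ≡ 14 (mod 42)


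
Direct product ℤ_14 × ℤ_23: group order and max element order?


|ℤ_14 × ℤ_23| = 14 × 23 = 322
Max element order = lcm(14,23) = 322
Cyclic? Yes (gcd=1)

|ℤ_14×ℤ_23| = 322, max element order = 322


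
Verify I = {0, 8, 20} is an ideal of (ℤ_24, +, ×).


Check ideal conditions for I = {0, 8, 20} in ℤ_24:
(1) I is an additive subgroup? No
(2) For r ∈ ℤ_24 and a ∈ I: r·a ∈ I? No  [counterexample: r=2, a=8, r·a mod 24 = 16 ∉ I]

No, I is not an ideal of ℤ_24


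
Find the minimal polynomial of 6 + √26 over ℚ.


Let α = 6 + √26. Then α - 6 = √26, so (α - 6)² = 26, giving α² - 12α + 10 = 0. Degree 2 and α ∉ ℚ, so this is the minimal polynomial.

Minimal polynomial: x² - 12x + 10


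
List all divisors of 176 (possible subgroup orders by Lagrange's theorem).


Lagrange's theorem: |H| divides |G|
|G| = 176
Divisors of 176: 1, 2, 4, 8, 11, 16, 22, 44, 88, 176

Possible subgroup orders: {1, 2, 4, 8, 11, 16, 22, 44, 88, 176}


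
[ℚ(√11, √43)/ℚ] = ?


[ℚ(√11,√43):ℚ] = [ℚ(√11,√43):ℚ(√11)]·[ℚ(√11):ℚ] = 2·2 = 4

[ℚ(√11, √43)/ℚ] = 4


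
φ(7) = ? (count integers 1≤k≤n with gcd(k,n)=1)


φ(n) = count of k ∈ {1,...,n} with gcd(k,n)=1
Coprimes to 7: {1, 2, 3, 4, 5, 6}
Count: 6

φ(7) = 6


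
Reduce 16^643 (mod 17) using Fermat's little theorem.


Fermat's little theorem: if p is prime and gcd(a,p)=1, then a^(p-1) ≡ 1 (mod p)
p = 17 is prime, gcd(16,17) = 1
Reduce exponent: 643 mod 16 = 3
So 16^643 ≡ 16^3 (mod 17)
16^3 mod 17 = 16

16^643 ≡ 16 (mod 17)


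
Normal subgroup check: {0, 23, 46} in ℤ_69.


H = {0, 23, 46} in ℤ_69
ℤ_69 is abelian; every subgroup of an abelian group is normal

Yes, normal subgroup


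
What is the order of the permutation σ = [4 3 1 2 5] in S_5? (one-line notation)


Cycle decomposition: (1 4 2 3)
Cycle lengths: 4
Order = lcm(4) = 4

ord(σ) = 4


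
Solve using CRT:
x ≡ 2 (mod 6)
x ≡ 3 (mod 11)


m₁ = 6, m₂ = 11, gcd = 1, so CRT applies. M = m₁·m₂ = 66
Let M₁ = M/m₁ = 11, M₂ = M/m₂ = 6
Find y₁ ≡ M₁⁻¹ (mod m₁): 11⁻¹ ≡ 5 (mod 6)
Find y₂ ≡ M₂⁻¹ (mod m₂): 6⁻¹ ≡ 2 (mod 11)
x = a₁·M₁·y₁ + a₂·M₂·y₂ = 2·11·5 + 3·6·2 = 146
Reduce mod 66: x ≡ 14
Check: 14 mod 6 = 2 ✓, 14 mod 11 = 3 ✓

x ≡ 14 (mod 66)


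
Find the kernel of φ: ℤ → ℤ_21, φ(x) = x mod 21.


Kernel = preimage of identity
ker(φ) = {x ∈ ℤ : x ≡ 0 (mod 21)} = 21ℤ = {0, ±21, ±42, ...}

ker(φ) = 21ℤ


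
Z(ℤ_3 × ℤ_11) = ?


Z(G) = {g ∈ G | gx = xg for all x ∈ G}
Direct product of abelian groups is abelian, so Z(G) = G

Z(ℤ_3 × ℤ_11) = ℤ_3 × ℤ_11


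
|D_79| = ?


|D_n| = 2n (n rotations and n reflections)
|D_79| = 2×79 = 158

|D_79| = 158


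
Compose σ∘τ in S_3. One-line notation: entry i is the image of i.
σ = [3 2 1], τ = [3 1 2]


σ∘τ: apply τ first, then σ
1 →τ 3 →σ 1
2 →τ 1 →σ 3
3 →τ 2 →σ 2

σ∘τ = [1 3 2]


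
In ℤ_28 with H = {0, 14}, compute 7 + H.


7 + H = {7 + h (mod 28) : h ∈ H}
7+0=7, 7+14=21

7 + H = {7, 21}


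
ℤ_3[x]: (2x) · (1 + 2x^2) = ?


Expand and collect like terms; reduce coefficients mod 3:
x^0: 0·1 = 0 ≡ 0 (mod 3)
x^1: 0·0 + 2·1 = 2 ≡ 2 (mod 3)
x^2: 0·2 + 2·0 = 0 ≡ 0 (mod 3)
x^3: 2·2 = 4 ≡ 1 (mod 3)
Result: 2x + x^3

f · g = 2x + x^3


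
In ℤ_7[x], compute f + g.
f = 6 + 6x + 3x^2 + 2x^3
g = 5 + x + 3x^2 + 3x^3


Add coefficients mod 7:
x^0: 6 + 5 = 4 (mod 7)
x^1: 6 + 1 = 0 (mod 7)
x^2: 3 + 3 = 6 (mod 7)
x^3: 2 + 3 = 5 (mod 7)
Result: 4 + 6x^2 + 5x^3

f + g = 4 + 6x^2 + 5x^3


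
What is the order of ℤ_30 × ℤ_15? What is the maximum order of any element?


|ℤ_30 × ℤ_15| = 30 × 15 = 450
Max element order = lcm(30,15) = 30
Cyclic? No (gcd=15)

|ℤ_30×ℤ_15| = 450, max element order = 30


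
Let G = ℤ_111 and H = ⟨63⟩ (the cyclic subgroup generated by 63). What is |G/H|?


|⟨63⟩| = n / gcd(63, 111) = 111 / 3 = 37
H is normal (ℤ_111 is abelian).
|G/H| = |G| / |H| = 111 / 37 = 3

|G/H| = 3


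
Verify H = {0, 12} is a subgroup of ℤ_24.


Subgroup test for H = {0, 12} in (ℤ_24, +):
(1) 0 ∈ H? Yes
(2) Closure: for all a,b ∈ H, (a+b) mod 24 ∈ H? Yes
(3) Inverses: for all a ∈ H, -a mod 24 ∈ H? Yes

Yes, H is a subgroup of ℤ_24


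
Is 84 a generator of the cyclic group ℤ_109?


g generates ℤ_n iff gcd(g, n) = 1
gcd(84, 109) = 1
Since gcd = 1, 84 is a generator.

Yes, 84 generates ℤ_109


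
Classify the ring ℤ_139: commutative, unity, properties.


ℤ_139 is a commutative ring with unity 1; 139 is prime, so ℤ_139 is a field (hence an integral domain)
Commutative: Yes
Integral domain: Yes
Has unity: Yes

ℤ_139: Commutative=Yes, Unity=Yes


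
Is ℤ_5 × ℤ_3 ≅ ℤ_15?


Comparing ℤ_5 × ℤ_3 and ℤ_15:
gcd(5,3) = 1, so ℤ_5 × ℤ_3 ≅ ℤ_15 (CRT)

Yes, ℤ_5 × ℤ_3 ≅ ℤ_15


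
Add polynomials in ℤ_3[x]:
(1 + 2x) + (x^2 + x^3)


Add coefficients mod 3:
x^0: 1 + 0 = 1 (mod 3)
x^1: 2 + 0 = 2 (mod 3)
x^2: 0 + 1 = 1 (mod 3)
x^3: 0 + 1 = 1 (mod 3)
Result: 1 + 2x + x^2 + x^3

f + g = 1 + 2x + x^2 + x^3


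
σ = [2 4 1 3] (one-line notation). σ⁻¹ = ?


To find σ⁻¹, swap domain and range:
σ(1) = 2 → σ⁻¹(2) = 1
σ(2) = 4 → σ⁻¹(4) = 2
σ(3) = 1 → σ⁻¹(1) = 3
σ(4) = 3 → σ⁻¹(3) = 4

σ⁻¹ = [3 1 4 2]


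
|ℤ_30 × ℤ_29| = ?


|A × B| = |A| · |B|
|ℤ_30 × ℤ_29| = 30 × 29 = 870

|ℤ_30 × ℤ_29| = 870


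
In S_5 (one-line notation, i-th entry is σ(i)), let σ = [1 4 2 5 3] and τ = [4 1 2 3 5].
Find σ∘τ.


σ∘τ: apply τ first, then σ
1 →τ 4 →σ 5
2 →τ 1 →σ 1
3 →τ 2 →σ 4
4 →τ 3 →σ 2
5 →τ 5 →σ 3

σ∘τ = [5 1 4 2 3]


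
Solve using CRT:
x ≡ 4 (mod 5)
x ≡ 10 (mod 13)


m₁ = 5, m₂ = 13, gcd = 1, so CRT applies. M = m₁·m₂ = 65
Let M₁ = M/m₁ = 13, M₂ = M/m₂ = 5
Find y₁ ≡ M₁⁻¹ (mod m₁): 13⁻¹ ≡ 2 (mod 5)
Find y₂ ≡ M₂⁻¹ (mod m₂): 5⁻¹ ≡ 8 (mod 13)
x = a₁·M₁·y₁ + a₂·M₂·y₂ = 4·13·2 + 10·5·8 = 504
Reduce mod 65: x ≡ 49
Check: 49 mod 5 = 4 ✓, 49 mod 13 = 10 ✓

x ≡ 49 (mod 65)


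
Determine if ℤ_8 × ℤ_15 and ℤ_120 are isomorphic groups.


Comparing ℤ_8 × ℤ_15 and ℤ_120:
gcd(8,15) = 1, so ℤ_8 × ℤ_15 ≅ ℤ_120 (CRT)

Yes, ℤ_8 × ℤ_15 ≅ ℤ_120


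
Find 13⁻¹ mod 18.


Use the extended Euclidean algorithm to write 1 = 13·s + 18·t; then s mod 18 is the inverse.
Euclidean algorithm:
  13 = 0·18 + 13
  18 = 1·13 + 5
  13 = 2·5 + 3
  5 = 1·3 + 2
  3 = 1·2 + 1
  2 = 2·1 + 0
gcd(13,18) = 1
Back-substitution gives: 13·(7) + 18·(-5) = 1
So 13⁻¹ ≡ 7 ≡ 7 (mod 18)
Check: 13 × 7 = 91 ≡ 1 (mod 18) ✓

13⁻¹ ≡ 7 (mod 18)


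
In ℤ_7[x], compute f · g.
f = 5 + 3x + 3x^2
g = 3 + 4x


Expand and collect like terms; reduce coefficients mod 7:
x^0: 5·3 = 15 ≡ 1 (mod 7)
x^1: 5·4 + 3·3 = 29 ≡ 1 (mod 7)
x^2: 3·4 + 3·3 = 21 ≡ 0 (mod 7)
x^3: 3·4 = 12 ≡ 5 (mod 7)
Result: 1 + x + 5x^3

f · g = 1 + x + 5x^3


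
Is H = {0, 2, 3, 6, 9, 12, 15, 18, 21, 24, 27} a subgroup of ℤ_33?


Subgroup test for H = {0, 2, 3, 6, 9, 12, 15, 18, 21, 24, 27} in (ℤ_33, +):
(1) 0 ∈ H? Yes
(2) Closure: for all a,b ∈ H, (a+b) mod 33 ∈ H? No  [counterexample: 2 + 2 = 4 ∉ H]
(3) Inverses: for all a ∈ H, -a mod 33 ∈ H? No

No, H is not a subgroup of ℤ_33


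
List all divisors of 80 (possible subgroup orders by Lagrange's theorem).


Lagrange's theorem: |H| divides |G|
|G| = 80
Divisors of 80: 1, 2, 4, 5, 8, 10, 16, 20, 40, 80

Possible subgroup orders: {1, 2, 4, 5, 8, 10, 16, 20, 40, 80}


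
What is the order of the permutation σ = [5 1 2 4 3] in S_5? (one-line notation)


Cycle decomposition: (1 5 3 2)
Cycle lengths: 4
Order = lcm(4) = 4

ord(σ) = 4


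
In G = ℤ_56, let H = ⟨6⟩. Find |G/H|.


|⟨6⟩| = n / gcd(6, 56) = 56 / 2 = 28
H is normal (ℤ_56 is abelian).
|G/H| = |G| / |H| = 56 / 28 = 2

|G/H| = 2


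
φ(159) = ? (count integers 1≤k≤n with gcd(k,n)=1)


Factor n: 159 = 3 × 53
φ(n) = n · ∏(1 - 1/p) over distinct primes p | n
φ(159) = 159 · (1 - 1/3) · (1 - 1/53) = 104

φ(159) = 104


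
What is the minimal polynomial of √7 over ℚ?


√7 satisfies x² - 7 = 0, irreducible over ℚ since 7 is squarefree

Minimal polynomial: x² - 7


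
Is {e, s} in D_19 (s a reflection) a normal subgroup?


H = {e, s} in D_19 (s a reflection)
r·s·r⁻¹ = sr⁻² ≠ s for n ≥ 3, so {e, s} is not closed under conjugation

No, not a normal subgroup


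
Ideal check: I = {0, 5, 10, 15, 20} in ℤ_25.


Check ideal conditions for I = {0, 5, 10, 15, 20} in ℤ_25:
(1) I is an additive subgroup? Yes
(2) For r ∈ ℤ_25 and a ∈ I: r·a ∈ I? Yes

Yes, I is an ideal of ℤ_25


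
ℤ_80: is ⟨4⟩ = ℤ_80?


g generates ℤ_n iff gcd(g, n) = 1
gcd(4, 80) = 4
Since gcd = 4 ≠ 1, ⟨4⟩ has order 20 < 80, so 4 is not a generator.

No, 4 does not generate ℤ_80


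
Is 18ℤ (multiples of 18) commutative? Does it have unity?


18ℤ is a commutative ring under +,× but has no multiplicative identity (1 ∉ 18ℤ); it has no zero divisors, but without unity it is not an integral domain
Commutative: Yes
Integral domain: No
Has unity: No

18ℤ (multiples of 18): Commutative=Yes, Unity=No


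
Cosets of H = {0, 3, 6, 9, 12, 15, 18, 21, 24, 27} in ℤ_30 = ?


H = {0, 3, 6, 9, 12, 15, 18, 21, 24, 27}, |H| = 10
Number of cosets = |G|/|H| = 30/10 = 3
0 + H = {0, 3, 6, 9, 12, 15, 18, 21, 24, 27}
1 + H = {1, 4, 7, 10, 13, 16, 19, 22, 25, 28}
2 + H = {2, 5, 8, 11, 14, 17, 20, 23, 26, 29}

Cosets: 0+H={0,3,6,9,12,15,18,21,24,27}; 1+H={1,4,7,10,13,16,19,22,25,28}; 2+H={2,5,8,11,14,17,20,23,26,29}


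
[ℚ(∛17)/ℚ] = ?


∛17 has minimal polynomial x³ - 17 (irreducible over ℚ since 17 is not a perfect cube)

[ℚ(∛17)/ℚ] = 3


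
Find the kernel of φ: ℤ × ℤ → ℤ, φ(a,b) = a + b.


Kernel = preimage of identity
ker(φ) = {(a,b) ∈ ℤ² | a+b = 0} = {(a,-a) | a ∈ ℤ}

ker(φ) = {(a,-a) | a ∈ ℤ}


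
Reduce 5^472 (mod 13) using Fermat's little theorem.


Fermat's little theorem: if p is prime and gcd(a,p)=1, then a^(p-1) ≡ 1 (mod p)
p = 13 is prime, gcd(5,13) = 1
Reduce exponent: 472 mod 12 = 4
So 5^472 ≡ 5^4 (mod 13)
5^4 mod 13 = 1

5^472 ≡ 1 (mod 13)


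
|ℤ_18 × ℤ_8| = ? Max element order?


|ℤ_18 × ℤ_8| = 18 × 8 = 144
Max element order = lcm(18,8) = 72
Cyclic? No (gcd=2)

|ℤ_18×ℤ_8| = 144, max element order = 72


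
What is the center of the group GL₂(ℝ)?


Z(G) = {g ∈ G | gx = xg for all x ∈ G}
Only scalar multiples of the identity commute with all invertible matrices

Z(GL₂(ℝ)) = {aI : a ∈ ℝ, a ≠ 0}


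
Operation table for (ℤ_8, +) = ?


Elements: {0, 1, 2, 3, 4, 5, 6, 7}
Operation: addition mod 8
Entry (a, b) = (a + b) mod 8

Cayley table:
  | 0 | 1 | 2 | 3 | 4 | 5 | 6 | 7
0 | 0 | 1 | 2 | 3 | 4 | 5 | 6 | 7
1 | 1 | 2 | 3 | 4 | 5 | 6 | 7 | 0
2 | 2 | 3 | 4 | 5 | 6 | 7 | 0 | 1
3 | 3 | 4 | 5 | 6 | 7 | 0 | 1 | 2
4 | 4 | 5 | 6 | 7 | 0 | 1 | 2 | 3
5 | 5 | 6 | 7 | 0 | 1 | 2 | 3 | 4
6 | 6 | 7 | 0 | 1 | 2 | 3 | 4 | 5
7 | 7 | 0 | 1 | 2 | 3 | 4 | 5 | 6


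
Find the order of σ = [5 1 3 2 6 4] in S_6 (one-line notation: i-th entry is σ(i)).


Cycle decomposition: (1 5 6 4 2)
Cycle lengths: 5
Order = lcm(5) = 5

ord(σ) = 5


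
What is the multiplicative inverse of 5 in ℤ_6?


Use the extended Euclidean algorithm to write 1 = 5·s + 6·t; then s mod 6 is the inverse.
Euclidean algorithm:
  5 = 0·6 + 5
  6 = 1·5 + 1
  5 = 5·1 + 0
gcd(5,6) = 1
Back-substitution gives: 5·(-1) + 6·(1) = 1
So 5⁻¹ ≡ -1 ≡ 5 (mod 6)
Check: 5 × 5 = 25 ≡ 1 (mod 6) ✓

5⁻¹ ≡ 5 (mod 6)


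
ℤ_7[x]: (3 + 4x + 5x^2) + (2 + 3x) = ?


Add coefficients mod 7:
x^0: 3 + 2 = 5 (mod 7)
x^1: 4 + 3 = 0 (mod 7)
x^2: 5 + 0 = 5 (mod 7)
Result: 5 + 5x^2

f + g = 5 + 5x^2


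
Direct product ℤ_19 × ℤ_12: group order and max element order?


|ℤ_19 × ℤ_12| = 19 × 12 = 228
Max element order = lcm(19,12) = 228
Cyclic? Yes (gcd=1)

|ℤ_19×ℤ_12| = 228, max element order = 228


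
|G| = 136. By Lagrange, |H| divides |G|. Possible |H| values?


Lagrange's theorem: |H| divides |G|
|G| = 136
Divisors of 136: 1, 2, 4, 8, 17, 34, 68, 136

Possible subgroup orders: {1, 2, 4, 8, 17, 34, 68, 136}


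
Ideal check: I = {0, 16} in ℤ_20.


Check ideal conditions for I = {0, 16} in ℤ_20:
(1) I is an additive subgroup? No
(2) For r ∈ ℤ_20 and a ∈ I: r·a ∈ I? No  [counterexample: r=2, a=16, r·a mod 20 = 12 ∉ I]

No, I is not an ideal of ℤ_20


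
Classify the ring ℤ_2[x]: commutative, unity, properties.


ℤ_2 is a field (n prime), so ℤ_2[x] is a commutative integral domain with unity
Commutative: Yes
Integral domain: Yes
Has unity: Yes

ℤ_2[x]: Commutative=Yes, Unity=Yes


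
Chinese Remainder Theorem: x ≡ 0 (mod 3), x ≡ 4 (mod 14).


m₁ = 3, m₂ = 14, gcd = 1, so CRT applies. M = m₁·m₂ = 42
Let M₁ = M/m₁ = 14, M₂ = M/m₂ = 3
Find y₁ ≡ M₁⁻¹ (mod m₁): 14⁻¹ ≡ 2 (mod 3)
Find y₂ ≡ M₂⁻¹ (mod m₂): 3⁻¹ ≡ 5 (mod 14)
x = a₁·M₁·y₁ + a₂·M₂·y₂ = 0·14·2 + 4·3·5 = 60
Reduce mod 42: x ≡ 18
Check: 18 mod 3 = 0 ✓, 18 mod 14 = 4 ✓

x ≡ 18 (mod 42)


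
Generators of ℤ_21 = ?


g generates ℤ_n iff gcd(g,n) = 1
Prime factors of 21: 3, 7
Generators are g ∈ {1,...,20} not divisible by any of these primes.
Generators: {1, 2, 4, 5, 8, 10, 11, 13, 16, 17, 19, 20}
Number of generators = φ(21) = 12

Generators of ℤ_21 = {1, 2, 4, 5, 8, 10, 11, 13, 16, 17, 19, 20}


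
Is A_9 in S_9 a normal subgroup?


H = A_9 in S_9
A_9 has index 2 in S_9, and every subgroup of index 2 is normal

Yes, normal subgroup


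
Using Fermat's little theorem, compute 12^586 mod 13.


Fermat's little theorem: if p is prime and gcd(a,p)=1, then a^(p-1) ≡ 1 (mod p)
p = 13 is prime, gcd(12,13) = 1
Reduce exponent: 586 mod 12 = 10
So 12^586 ≡ 12^10 (mod 13)
12^10 mod 13 = 1

12^586 ≡ 1 (mod 13)


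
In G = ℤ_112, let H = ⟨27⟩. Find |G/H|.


|⟨27⟩| = n / gcd(27, 112) = 112 / 1 = 112
H is normal (ℤ_112 is abelian).
|G/H| = |G| / |H| = 112 / 112 = 1

|G/H| = 1


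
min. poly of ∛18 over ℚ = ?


∛18 satisfies x³ - 18 = 0, irreducible over ℚ (no rational root; 18 is not a perfect cube)

Minimal polynomial: x³ - 18


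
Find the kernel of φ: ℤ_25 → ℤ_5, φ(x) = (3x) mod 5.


Kernel = preimage of identity
ker(φ) = {x ∈ ℤ_25 : 3x ≡ 0 (mod 5)}. Since 5 | 25, φ is well-defined. The kernel is the cyclic subgroup ⟨5⟩ of ℤ_25 (order 5), i.e. {0, 5, 10, 15, 20}

ker(φ) = {0, 5, 10, 15, 20}


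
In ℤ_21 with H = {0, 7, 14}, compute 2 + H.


2 + H = {2 + h (mod 21) : h ∈ H}
2+0=2, 2+7=9, 2+14=16

2 + H = {2, 9, 16}


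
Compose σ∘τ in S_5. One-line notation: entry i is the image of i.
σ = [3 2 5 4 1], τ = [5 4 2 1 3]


σ∘τ: apply τ first, then σ
1 →τ 5 →σ 1
2 →τ 4 →σ 4
3 →τ 2 →σ 2
4 →τ 1 →σ 3
5 →τ 3 →σ 5

σ∘τ = [1 4 2 3 5]


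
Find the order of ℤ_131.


ℤ_n has n elements.

|ℤ_131| = 131


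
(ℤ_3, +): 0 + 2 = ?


Operation: addition mod 3
0 + 2 = (a + b) mod 3 with a = 0, b = 2

0 + 2 = 2


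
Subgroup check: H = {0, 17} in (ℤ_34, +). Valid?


Subgroup test for H = {0, 17} in (ℤ_34, +):
(1) 0 ∈ H? Yes
(2) Closure: for all a,b ∈ H, (a+b) mod 34 ∈ H? Yes
(3) Inverses: for all a ∈ H, -a mod 34 ∈ H? Yes

Yes, H is a subgroup of ℤ_34


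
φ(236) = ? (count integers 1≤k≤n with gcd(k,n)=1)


Factor n: 236 = 2^2 × 59
φ(n) = n · ∏(1 - 1/p) over distinct primes p | n
φ(236) = 236 · (1 - 1/2) · (1 - 1/59) = 116

φ(236) = 116


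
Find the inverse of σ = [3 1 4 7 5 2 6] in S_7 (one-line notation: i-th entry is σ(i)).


To find σ⁻¹, swap domain and range:
σ(1) = 3 → σ⁻¹(3) = 1
σ(2) = 1 → σ⁻¹(1) = 2
σ(3) = 4 → σ⁻¹(4) = 3
σ(4) = 7 → σ⁻¹(7) = 4
σ(5) = 5 → σ⁻¹(5) = 5
σ(6) = 2 → σ⁻¹(2) = 6
σ(7) = 6 → σ⁻¹(6) = 7

σ⁻¹ = [2 6 1 3 5 7 4]


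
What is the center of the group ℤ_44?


Z(G) = {g ∈ G | gx = xg for all x ∈ G}
ℤ_44 is abelian, so Z(G) = G

Z(ℤ_44) = ℤ_44


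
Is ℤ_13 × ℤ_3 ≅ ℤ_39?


Comparing ℤ_13 × ℤ_3 and ℤ_39:
gcd(13,3) = 1, so ℤ_13 × ℤ_3 ≅ ℤ_39 (CRT)

Yes, ℤ_13 × ℤ_3 ≅ ℤ_39


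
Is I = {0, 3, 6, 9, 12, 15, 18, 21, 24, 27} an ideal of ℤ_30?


Check ideal conditions for I = {0, 3, 6, 9, 12, 15, 18, 21, 24, 27} in ℤ_30:
(1) I is an additive subgroup? Yes
(2) For r ∈ ℤ_30 and a ∈ I: r·a ∈ I? Yes

Yes, I is an ideal of ℤ_30


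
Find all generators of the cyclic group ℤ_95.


g generates ℤ_n iff gcd(g,n) = 1
Prime factors of 95: 5, 19
Generators are g ∈ {1,...,94} not divisible by any of these primes.
Generators: {1, 2, 3, 4, 6, 7, 8, 9, 11, 12, 13, 14, 16, 17, 18, 21, 22, 23, 24, 26, 27, 28, 29, 31, 32, 33, 34, 36, 37, 39, 41, 42, 43, 44, 46, 47, 48, 49, 51, 52, 53, 54, 56, 58, 59, 61, 62, 63, 64, 66, 67, 68, 69, 71, 72, 73, 74, 77, 78, 79, 81, 82, 83, 84, 86, 87, 88, 89, 91, 92, 93, 94}
Number of generators = φ(95) = 72

Generators of ℤ_95 = {1, 2, 3, 4, 6, 7, 8, 9, 11, 12, 13, 14, 16, 17, 18, 21, 22, 23, 24, 26, 27, 28, 29, 31, 32, 33, 34, 36, 37, 39, 41, 42, 43, 44, 46, 47, 48, 49, 51, 52, 53, 54, 56, 58, 59, 61, 62, 63, 64, 66, 67, 68, 69, 71, 72, 73, 74, 77, 78, 79, 81, 82, 83, 84, 86, 87, 88, 89, 91, 92, 93, 94}


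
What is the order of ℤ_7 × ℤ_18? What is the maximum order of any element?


|ℤ_7 × ℤ_18| = 7 × 18 = 126
Max element order = lcm(7,18) = 126
Cyclic? Yes (gcd=1)

|ℤ_7×ℤ_18| = 126, max element order = 126


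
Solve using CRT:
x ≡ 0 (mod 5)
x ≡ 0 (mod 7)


m₁ = 5, m₂ = 7, gcd = 1, so CRT applies. M = m₁·m₂ = 35
Let M₁ = M/m₁ = 7, M₂ = M/m₂ = 5
Find y₁ ≡ M₁⁻¹ (mod m₁): 7⁻¹ ≡ 3 (mod 5)
Find y₂ ≡ M₂⁻¹ (mod m₂): 5⁻¹ ≡ 3 (mod 7)
x = a₁·M₁·y₁ + a₂·M₂·y₂ = 0·7·3 + 0·5·3 = 0
Reduce mod 35: x ≡ 0
Check: 0 mod 5 = 0 ✓, 0 mod 7 = 0 ✓

x ≡ 0 (mod 35)


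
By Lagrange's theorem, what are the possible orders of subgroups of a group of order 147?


Lagrange's theorem: |H| divides |G|
|G| = 147
Divisors of 147: 1, 3, 7, 21, 49, 147

Possible subgroup orders: {1, 3, 7, 21, 49, 147}


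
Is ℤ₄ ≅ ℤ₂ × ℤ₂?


Comparing ℤ₄ and ℤ₂ × ℤ₂:
ℤ₄ has an element of order 4; ℤ₂×ℤ₂ has exponent 2

No, ℤ₄ ≇ ℤ₂ × ℤ₂


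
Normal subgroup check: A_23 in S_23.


H = A_23 in S_23
A_23 has index 2 in S_23, and every subgroup of index 2 is normal

Yes, normal subgroup


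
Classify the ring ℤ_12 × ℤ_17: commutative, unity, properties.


Direct product ring; commutative with unity (1,1); but (1,0)·(0,1) = (0,0) gives zero divisors, so not an integral domain
Commutative: Yes
Integral domain: No
Has unity: Yes

ℤ_12 × ℤ_17: Commutative=Yes, Unity=Yes


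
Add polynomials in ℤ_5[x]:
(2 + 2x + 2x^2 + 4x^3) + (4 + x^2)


Add coefficients mod 5:
x^0: 2 + 4 = 1 (mod 5)
x^1: 2 + 0 = 2 (mod 5)
x^2: 2 + 1 = 3 (mod 5)
x^3: 4 + 0 = 4 (mod 5)
Result: 1 + 2x + 3x^2 + 4x^3

f + g = 1 + 2x + 3x^2 + 4x^3


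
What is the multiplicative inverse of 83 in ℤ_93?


Use the extended Euclidean algorithm to write 1 = 83·s + 93·t; then s mod 93 is the inverse.
Euclidean algorithm:
  83 = 0·93 + 83
  93 = 1·83 + 10
  83 = 8·10 + 3
  10 = 3·3 + 1
  3 = 3·1 + 0
gcd(83,93) = 1
Back-substitution gives: 83·(-28) + 93·(25) = 1
So 83⁻¹ ≡ -28 ≡ 65 (mod 93)
Check: 83 × 65 = 5395 ≡ 1 (mod 93) ✓

83⁻¹ ≡ 65 (mod 93)


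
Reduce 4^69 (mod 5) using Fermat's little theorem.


Fermat's little theorem: if p is prime and gcd(a,p)=1, then a^(p-1) ≡ 1 (mod p)
p = 5 is prime, gcd(4,5) = 1
Reduce exponent: 69 mod 4 = 1
So 4^69 ≡ 4^1 (mod 5)
4^1 mod 5 = 4

4^69 ≡ 4 (mod 5)


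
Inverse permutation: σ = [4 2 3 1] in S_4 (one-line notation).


To find σ⁻¹, swap domain and range:
σ(1) = 4 → σ⁻¹(4) = 1
σ(2) = 2 → σ⁻¹(2) = 2
σ(3) = 3 → σ⁻¹(3) = 3
σ(4) = 1 → σ⁻¹(1) = 4

σ⁻¹ = [4 2 3 1]


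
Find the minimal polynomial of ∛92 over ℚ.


∛92 satisfies x³ - 92 = 0, irreducible over ℚ (no rational root; 92 is not a perfect cube)

Minimal polynomial: x³ - 92


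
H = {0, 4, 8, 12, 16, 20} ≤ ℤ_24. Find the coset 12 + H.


12 + H = {12 + h (mod 24) : h ∈ H}
12+0=12, 12+4=16, 12+8=20, 12+12=0, 12+16=4, 12+20=8
12 + H = {0, 4, 8, 12, 16, 20} = 0 + H

12 + H = {0, 4, 8, 12, 16, 20}


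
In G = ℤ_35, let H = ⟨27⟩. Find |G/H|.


|⟨27⟩| = n / gcd(27, 35) = 35 / 1 = 35
H is normal (ℤ_35 is abelian).
|G/H| = |G| / |H| = 35 / 35 = 1

|G/H| = 1


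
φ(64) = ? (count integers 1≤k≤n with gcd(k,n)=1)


Factor n: 64 = 2^6
φ(n) = n · ∏(1 - 1/p) over distinct primes p | n
φ(64) = 64 · (1 - 1/2) = 32

φ(64) = 32


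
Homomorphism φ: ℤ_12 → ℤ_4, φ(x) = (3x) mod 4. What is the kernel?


Kernel = preimage of identity
ker(φ) = {x ∈ ℤ_12 : 3x ≡ 0 (mod 4)}. Since 4 | 12, φ is well-defined. The kernel is the cyclic subgroup ⟨4⟩ of ℤ_12 (order 3), i.e. {0, 4, 8}

ker(φ) = {0, 4, 8}


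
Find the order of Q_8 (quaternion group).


Q_8 = {±1, ±i, ±j, ±k}
|Q_8| = 8

|Q_8 (quaternion group)| = 8


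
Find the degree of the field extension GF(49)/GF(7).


GF(49) = GF(7^2), so the extension degree is 2

[GF(49)/GF(7)] = 2


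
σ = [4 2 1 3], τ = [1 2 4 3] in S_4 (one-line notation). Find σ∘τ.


σ∘τ: apply τ first, then σ
1 →τ 1 →σ 4
2 →τ 2 →σ 2
3 →τ 4 →σ 3
4 →τ 3 →σ 1

σ∘τ = [4 2 3 1]


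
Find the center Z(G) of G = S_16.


Z(G) = {g ∈ G | gx = xg for all x ∈ G}
S_n is non-abelian for n ≥ 3; Z(S_16) is trivial

Z(S_16) = {e}


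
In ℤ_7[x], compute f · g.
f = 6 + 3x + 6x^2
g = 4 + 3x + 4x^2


Expand and collect like terms; reduce coefficients mod 7:
x^0: 6·4 = 24 ≡ 3 (mod 7)
x^1: 6·3 + 3·4 = 30 ≡ 2 (mod 7)
x^2: 6·4 + 3·3 + 6·4 = 57 ≡ 1 (mod 7)
x^3: 3·4 + 6·3 = 30 ≡ 2 (mod 7)
x^4: 6·4 = 24 ≡ 3 (mod 7)
Result: 3 + 2x + x^2 + 2x^3 + 3x^4

f · g = 3 + 2x + x^2 + 2x^3 + 3x^4


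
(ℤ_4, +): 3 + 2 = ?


Operation: addition mod 4
3 + 2 = (a + b) mod 4 with a = 3, b = 2

3 + 2 = 1


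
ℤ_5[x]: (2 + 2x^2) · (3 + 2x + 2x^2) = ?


Expand and collect like terms; reduce coefficients mod 5:
x^0: 2·3 = 6 ≡ 1 (mod 5)
x^1: 2·2 + 0·3 = 4 ≡ 4 (mod 5)
x^2: 2·2 + 0·2 + 2·3 = 10 ≡ 0 (mod 5)
x^3: 0·2 + 2·2 = 4 ≡ 4 (mod 5)
x^4: 2·2 = 4 ≡ 4 (mod 5)
Result: 1 + 4x + 4x^3 + 4x^4

f · g = 1 + 4x + 4x^3 + 4x^4


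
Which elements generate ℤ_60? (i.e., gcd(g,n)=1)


g generates ℤ_n iff gcd(g,n) = 1
Prime factors of 60: 2, 3, 5
Generators are g ∈ {1,...,59} not divisible by any of these primes.
Generators: {1, 7, 11, 13, 17, 19, 23, 29, 31, 37, 41, 43, 47, 49, 53, 59}
Number of generators = φ(60) = 16

Generators of ℤ_60 = {1, 7, 11, 13, 17, 19, 23, 29, 31, 37, 41, 43, 47, 49, 53, 59}


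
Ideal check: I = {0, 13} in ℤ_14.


Check ideal conditions for I = {0, 13} in ℤ_14:
(1) I is an additive subgroup? No
(2) For r ∈ ℤ_14 and a ∈ I: r·a ∈ I? No  [counterexample: r=2, a=13, r·a mod 14 = 12 ∉ I]

No, I is not an ideal of ℤ_14


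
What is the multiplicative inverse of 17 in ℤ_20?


Use the extended Euclidean algorithm to write 1 = 17·s + 20·t; then s mod 20 is the inverse.
Euclidean algorithm:
  17 = 0·20 + 17
  20 = 1·17 + 3
  17 = 5·3 + 2
  3 = 1·2 + 1
  2 = 2·1 + 0
gcd(17,20) = 1
Back-substitution gives: 17·(-7) + 20·(6) = 1
So 17⁻¹ ≡ -7 ≡ 13 (mod 20)
Check: 17 × 13 = 221 ≡ 1 (mod 20) ✓

17⁻¹ ≡ 13 (mod 20)


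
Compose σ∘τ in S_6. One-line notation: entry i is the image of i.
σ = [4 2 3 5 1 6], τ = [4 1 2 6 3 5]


σ∘τ: apply τ first, then σ
1 →τ 4 →σ 5
2 →τ 1 →σ 4
3 →τ 2 →σ 2
4 →τ 6 →σ 6
5 →τ 3 →σ 3
6 →τ 5 →σ 1

σ∘τ = [5 4 2 6 3 1]


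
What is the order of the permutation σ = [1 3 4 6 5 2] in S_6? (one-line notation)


Cycle decomposition: (2 3 4 6)
Cycle lengths: 4
Order = lcm(4) = 4

ord(σ) = 4


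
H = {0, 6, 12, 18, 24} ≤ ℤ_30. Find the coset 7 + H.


7 + H = {7 + h (mod 30) : h ∈ H}
7+0=7, 7+6=13, 7+12=19, 7+18=25, 7+24=1
7 + H = {1, 7, 13, 19, 25} = 1 + H

7 + H = {1, 7, 13, 19, 25}


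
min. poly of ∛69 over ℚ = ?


∛69 satisfies x³ - 69 = 0, irreducible over ℚ (no rational root; 69 is not a perfect cube)

Minimal polynomial: x³ - 69


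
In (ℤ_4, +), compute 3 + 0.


Operation: addition mod 4
3 + 0 = (a + b) mod 4 with a = 3, b = 0

3 + 0 = 3


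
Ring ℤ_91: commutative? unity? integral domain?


ℤ_91 is a commutative ring with unity 1; 91 = 7×13 is composite, so 7·13 ≡ 0 gives zero divisors (not an integral domain)
Commutative: Yes
Integral domain: No
Has unity: Yes

ℤ_91: Commutative=Yes, Unity=Yes


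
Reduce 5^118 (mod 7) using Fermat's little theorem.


Fermat's little theorem: if p is prime and gcd(a,p)=1, then a^(p-1) ≡ 1 (mod p)
p = 7 is prime, gcd(5,7) = 1
Reduce exponent: 118 mod 6 = 4
So 5^118 ≡ 5^4 (mod 7)
5^4 mod 7 = 2

5^118 ≡ 2 (mod 7)


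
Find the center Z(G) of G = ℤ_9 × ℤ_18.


Z(G) = {g ∈ G | gx = xg for all x ∈ G}
Direct product of abelian groups is abelian, so Z(G) = G

Z(ℤ_9 × ℤ_18) = ℤ_9 × ℤ_18


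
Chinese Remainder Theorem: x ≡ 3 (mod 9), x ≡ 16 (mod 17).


m₁ = 9, m₂ = 17, gcd = 1, so CRT applies. M = m₁·m₂ = 153
Let M₁ = M/m₁ = 17, M₂ = M/m₂ = 9
Find y₁ ≡ M₁⁻¹ (mod m₁): 17⁻¹ ≡ 8 (mod 9)
Find y₂ ≡ M₂⁻¹ (mod m₂): 9⁻¹ ≡ 2 (mod 17)
x = a₁·M₁·y₁ + a₂·M₂·y₂ = 3·17·8 + 16·9·2 = 696
Reduce mod 153: x ≡ 84
Check: 84 mod 9 = 3 ✓, 84 mod 17 = 16 ✓

x ≡ 84 (mod 153)


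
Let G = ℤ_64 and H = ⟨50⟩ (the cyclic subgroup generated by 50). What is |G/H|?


|⟨50⟩| = n / gcd(50, 64) = 64 / 2 = 32
H is normal (ℤ_64 is abelian).
|G/H| = |G| / |H| = 64 / 32 = 2

|G/H| = 2


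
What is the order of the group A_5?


|A_n| = n!/2 (even permutations)
|A_5| = 5!/2 = 120/2 = 60

|A_5| = 60


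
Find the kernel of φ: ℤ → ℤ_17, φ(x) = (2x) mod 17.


Kernel = preimage of identity
ker(φ) = {x ∈ ℤ : 2x ≡ 0 (mod 17)}. gcd(2,17) = 1, so 2x ≡ 0 (mod 17) ⟺ x ≡ 0 (mod 17/1 = 17). Hence ker(φ) = 17ℤ

ker(φ) = 17ℤ


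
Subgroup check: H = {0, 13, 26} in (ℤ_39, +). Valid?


Subgroup test for H = {0, 13, 26} in (ℤ_39, +):
(1) 0 ∈ H? Yes
(2) Closure: for all a,b ∈ H, (a+b) mod 39 ∈ H? Yes
(3) Inverses: for all a ∈ H, -a mod 39 ∈ H? Yes

Yes, H is a subgroup of ℤ_39


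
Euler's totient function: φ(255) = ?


Factor n: 255 = 3 × 5 × 17
φ(n) = n · ∏(1 - 1/p) over distinct primes p | n
φ(255) = 255 · (1 - 1/3) · (1 - 1/5) · (1 - 1/17) = 128

φ(255) = 128


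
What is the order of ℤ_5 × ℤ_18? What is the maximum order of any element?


|ℤ_5 × ℤ_18| = 5 × 18 = 90
Max element order = lcm(5,18) = 90
Cyclic? Yes (gcd=1)

|ℤ_5×ℤ_18| = 90, max element order = 90


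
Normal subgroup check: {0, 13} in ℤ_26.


H = {0, 13} in ℤ_26
ℤ_26 is abelian; every subgroup of an abelian group is normal

Yes, normal subgroup


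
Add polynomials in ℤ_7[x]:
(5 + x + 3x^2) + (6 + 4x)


Add coefficients mod 7:
x^0: 5 + 6 = 4 (mod 7)
x^1: 1 + 4 = 5 (mod 7)
x^2: 3 + 0 = 3 (mod 7)
Result: 4 + 5x + 3x^2

f + g = 4 + 5x + 3x^2


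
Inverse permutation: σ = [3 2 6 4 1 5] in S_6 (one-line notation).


To find σ⁻¹, swap domain and range:
σ(1) = 3 → σ⁻¹(3) = 1
σ(2) = 2 → σ⁻¹(2) = 2
σ(3) = 6 → σ⁻¹(6) = 3
σ(4) = 4 → σ⁻¹(4) = 4
σ(5) = 1 → σ⁻¹(1) = 5
σ(6) = 5 → σ⁻¹(5) = 6

σ⁻¹ = [5 2 1 4 6 3]


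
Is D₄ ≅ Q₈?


Comparing D₄ and Q₈:
D₄ has 5 elements of order 2; Q₈ has only 1

No, D₄ ≇ Q₈


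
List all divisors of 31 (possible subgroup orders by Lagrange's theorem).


Lagrange's theorem: |H| divides |G|
|G| = 31
Divisors of 31: 1, 31

Possible subgroup orders: {1, 31}


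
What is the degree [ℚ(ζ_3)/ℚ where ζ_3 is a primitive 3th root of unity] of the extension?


[ℚ(ζ_n):ℚ] = deg Φ_n(x) = φ(n). Here φ(3) = 2

[ℚ(ζ_3)/ℚ where ζ_3 is a primitive 3th root of unity] = 2


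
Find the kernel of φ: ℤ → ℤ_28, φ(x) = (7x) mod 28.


Kernel = preimage of identity
ker(φ) = {x ∈ ℤ : 7x ≡ 0 (mod 28)}. gcd(7,28) = 7, so 7x ≡ 0 (mod 28) ⟺ x ≡ 0 (mod 28/7 = 4). Hence ker(φ) = 4ℤ

ker(φ) = 4ℤ


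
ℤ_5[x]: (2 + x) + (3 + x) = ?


Add coefficients mod 5:
x^0: 2 + 3 = 0 (mod 5)
x^1: 1 + 1 = 2 (mod 5)
Result: 2x

f + g = 2x


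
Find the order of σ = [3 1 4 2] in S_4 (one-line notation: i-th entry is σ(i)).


Cycle decomposition: (1 3 4 2)
Cycle lengths: 4
Order = lcm(4) = 4

ord(σ) = 4


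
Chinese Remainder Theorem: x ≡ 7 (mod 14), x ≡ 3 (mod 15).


m₁ = 14, m₂ = 15, gcd = 1, so CRT applies. M = m₁·m₂ = 210
Let M₁ = M/m₁ = 15, M₂ = M/m₂ = 14
Find y₁ ≡ M₁⁻¹ (mod m₁): 15⁻¹ ≡ 1 (mod 14)
Find y₂ ≡ M₂⁻¹ (mod m₂): 14⁻¹ ≡ 14 (mod 15)
x = a₁·M₁·y₁ + a₂·M₂·y₂ = 7·15·1 + 3·14·14 = 693
Reduce mod 210: x ≡ 63
Check: 63 mod 14 = 7 ✓, 63 mod 15 = 3 ✓

x ≡ 63 (mod 210)


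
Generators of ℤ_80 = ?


g generates ℤ_n iff gcd(g,n) = 1
Prime factors of 80: 2, 5
Generators are g ∈ {1,...,79} not divisible by any of these primes.
Generators: {1, 3, 7, 9, 11, 13, 17, 19, 21, 23, 27, 29, 31, 33, 37, 39, 41, 43, 47, 49, 51, 53, 57, 59, 61, 63, 67, 69, 71, 73, 77, 79}
Number of generators = φ(80) = 32

Generators of ℤ_80 = {1, 3, 7, 9, 11, 13, 17, 19, 21, 23, 27, 29, 31, 33, 37, 39, 41, 43, 47, 49, 51, 53, 57, 59, 61, 63, 67, 69, 71, 73, 77, 79}


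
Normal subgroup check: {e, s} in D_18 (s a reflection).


H = {e, s} in D_18 (s a reflection)
r·s·r⁻¹ = sr⁻² ≠ s for n ≥ 3, so {e, s} is not closed under conjugation

No, not a normal subgroup


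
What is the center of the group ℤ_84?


Z(G) = {g ∈ G | gx = xg for all x ∈ G}
ℤ_84 is abelian, so Z(G) = G

Z(ℤ_84) = ℤ_84


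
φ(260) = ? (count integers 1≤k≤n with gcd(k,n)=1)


Factor n: 260 = 2^2 × 5 × 13
φ(n) = n · ∏(1 - 1/p) over distinct primes p | n
φ(260) = 260 · (1 - 1/2) · (1 - 1/5) · (1 - 1/13) = 96

φ(260) = 96


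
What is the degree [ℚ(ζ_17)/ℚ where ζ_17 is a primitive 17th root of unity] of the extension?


[ℚ(ζ_n):ℚ] = deg Φ_n(x) = φ(n). Here φ(17) = 16

[ℚ(ζ_17)/ℚ where ζ_17 is a primitive 17th root of unity] = 16


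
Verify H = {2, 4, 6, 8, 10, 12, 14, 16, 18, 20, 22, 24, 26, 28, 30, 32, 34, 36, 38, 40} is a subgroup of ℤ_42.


Subgroup test for H = {2, 4, 6, 8, 10, 12, 14, 16, 18, 20, 22, 24, 26, 28, 30, 32, 34, 36, 38, 40} in (ℤ_42, +):
(1) 0 ∈ H? No
(2) Closure: for all a,b ∈ H, (a+b) mod 42 ∈ H? No  [counterexample: 2 + 40 = 0 ∉ H]
(3) Inverses: for all a ∈ H, -a mod 42 ∈ H? Yes

No, H is not a subgroup of ℤ_42


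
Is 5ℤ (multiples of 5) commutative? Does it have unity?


5ℤ is a commutative ring under +,× but has no multiplicative identity (1 ∉ 5ℤ); it has no zero divisors, but without unity it is not an integral domain
Commutative: Yes
Integral domain: No
Has unity: No

5ℤ (multiples of 5): Commutative=Yes, Unity=No


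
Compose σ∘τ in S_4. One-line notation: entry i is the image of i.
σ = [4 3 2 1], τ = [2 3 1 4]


σ∘τ: apply τ first, then σ
1 →τ 2 →σ 3
2 →τ 3 →σ 2
3 →τ 1 →σ 4
4 →τ 4 →σ 1

σ∘τ = [3 2 4 1]


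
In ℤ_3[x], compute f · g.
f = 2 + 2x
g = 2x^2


Expand and collect like terms; reduce coefficients mod 3:
x^0: 2·0 = 0 ≡ 0 (mod 3)
x^1: 2·0 + 2·0 = 0 ≡ 0 (mod 3)
x^2: 2·2 + 2·0 = 4 ≡ 1 (mod 3)
x^3: 2·2 = 4 ≡ 1 (mod 3)
Result: x^2 + x^3

f · g = x^2 + x^3


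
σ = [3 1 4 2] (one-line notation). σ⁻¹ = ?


To find σ⁻¹, swap domain and range:
σ(1) = 3 → σ⁻¹(3) = 1
σ(2) = 1 → σ⁻¹(1) = 2
σ(3) = 4 → σ⁻¹(4) = 3
σ(4) = 2 → σ⁻¹(2) = 4

σ⁻¹ = [2 4 1 3]


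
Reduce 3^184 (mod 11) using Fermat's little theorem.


Fermat's little theorem: if p is prime and gcd(a,p)=1, then a^(p-1) ≡ 1 (mod p)
p = 11 is prime, gcd(3,11) = 1
Reduce exponent: 184 mod 10 = 4
So 3^184 ≡ 3^4 (mod 11)
3^4 mod 11 = 4

3^184 ≡ 4 (mod 11)


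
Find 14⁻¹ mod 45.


Use the extended Euclidean algorithm to write 1 = 14·s + 45·t; then s mod 45 is the inverse.
Euclidean algorithm:
  14 = 0·45 + 14
  45 = 3·14 + 3
  14 = 4·3 + 2
  3 = 1·2 + 1
  2 = 2·1 + 0
gcd(14,45) = 1
Back-substitution gives: 14·(-16) + 45·(5) = 1
So 14⁻¹ ≡ -16 ≡ 29 (mod 45)
Check: 14 × 29 = 406 ≡ 1 (mod 45) ✓

14⁻¹ ≡ 29 (mod 45)


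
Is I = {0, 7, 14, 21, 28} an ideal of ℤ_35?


Check ideal conditions for I = {0, 7, 14, 21, 28} in ℤ_35:
(1) I is an additive subgroup? Yes
(2) For r ∈ ℤ_35 and a ∈ I: r·a ∈ I? Yes

Yes, I is an ideal of ℤ_35


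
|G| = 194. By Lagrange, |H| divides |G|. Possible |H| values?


Lagrange's theorem: |H| divides |G|
|G| = 194
Divisors of 194: 1, 2, 97, 194

Possible subgroup orders: {1, 2, 97, 194}


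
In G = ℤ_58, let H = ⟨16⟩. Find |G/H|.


|⟨16⟩| = n / gcd(16, 58) = 58 / 2 = 29
H is normal (ℤ_58 is abelian).
|G/H| = |G| / |H| = 58 / 29 = 2

|G/H| = 2


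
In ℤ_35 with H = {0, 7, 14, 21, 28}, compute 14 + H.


14 + H = {14 + h (mod 35) : h ∈ H}
14+0=14, 14+7=21, 14+14=28, 14+21=0, 14+28=7
14 + H = {0, 7, 14, 21, 28} = 0 + H

14 + H = {0, 7, 14, 21, 28}


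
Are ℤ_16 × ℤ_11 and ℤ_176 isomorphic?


Comparing ℤ_16 × ℤ_11 and ℤ_176:
gcd(16,11) = 1, so ℤ_16 × ℤ_11 ≅ ℤ_176 (CRT)

Yes, ℤ_16 × ℤ_11 ≅ ℤ_176


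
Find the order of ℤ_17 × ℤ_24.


|A × B| = |A| · |B|
|ℤ_17 × ℤ_24| = 17 × 24 = 408

|ℤ_17 × ℤ_24| = 408


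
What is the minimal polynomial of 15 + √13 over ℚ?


Let α = 15 + √13. Then α - 15 = √13, so (α - 15)² = 13, giving α² - 30α + 212 = 0. Degree 2 and α ∉ ℚ, so this is the minimal polynomial.

Minimal polynomial: x² - 30x + 212


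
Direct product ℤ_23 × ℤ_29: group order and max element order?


|ℤ_23 × ℤ_29| = 23 × 29 = 667
Max element order = lcm(23,29) = 667
Cyclic? Yes (gcd=1)

|ℤ_23×ℤ_29| = 667, max element order = 667


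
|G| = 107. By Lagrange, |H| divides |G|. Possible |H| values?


Lagrange's theorem: |H| divides |G|
|G| = 107
Divisors of 107: 1, 107

Possible subgroup orders: {1, 107}


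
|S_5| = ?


|S_n| = n! (number of permutations of n symbols)
|S_5| = 5! = 120

|S_5| = 120


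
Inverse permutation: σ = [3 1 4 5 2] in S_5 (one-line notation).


To find σ⁻¹, swap domain and range:
σ(1) = 3 → σ⁻¹(3) = 1
σ(2) = 1 → σ⁻¹(1) = 2
σ(3) = 4 → σ⁻¹(4) = 3
σ(4) = 5 → σ⁻¹(5) = 4
σ(5) = 2 → σ⁻¹(2) = 5

σ⁻¹ = [2 5 1 3 4]


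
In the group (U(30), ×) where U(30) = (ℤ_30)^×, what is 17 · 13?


Operation: multiplication mod 30
17 · 13 = (a × b) mod 30 with a = 17, b = 13

17 · 13 = 11


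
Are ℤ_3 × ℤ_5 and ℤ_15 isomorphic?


Comparing ℤ_3 × ℤ_5 and ℤ_15:
gcd(3,5) = 1, so ℤ_3 × ℤ_5 ≅ ℤ_15 (CRT)

Yes, ℤ_3 × ℤ_5 ≅ ℤ_15


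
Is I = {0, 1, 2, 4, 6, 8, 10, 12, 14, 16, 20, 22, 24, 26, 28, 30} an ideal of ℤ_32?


Check ideal conditions for I = {0, 1, 2, 4, 6, 8, 10, 12, 14, 16, 20, 22, 24, 26, 28, 30} in ℤ_32:
(1) I is an additive subgroup? No
(2) For r ∈ ℤ_32 and a ∈ I: r·a ∈ I? No  [counterexample: r=3, a=1, r·a mod 32 = 3 ∉ I]

No, I is not an ideal of ℤ_32


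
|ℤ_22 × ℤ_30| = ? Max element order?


|ℤ_22 × ℤ_30| = 22 × 30 = 660
Max element order = lcm(22,30) = 330
Cyclic? No (gcd=2)

|ℤ_22×ℤ_30| = 660, max element order = 330


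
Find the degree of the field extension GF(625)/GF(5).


GF(625) = GF(5^4), so the extension degree is 4

[GF(625)/GF(5)] = 4


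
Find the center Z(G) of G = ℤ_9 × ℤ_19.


Z(G) = {g ∈ G | gx = xg for all x ∈ G}
Direct product of abelian groups is abelian, so Z(G) = G

Z(ℤ_9 × ℤ_19) = ℤ_9 × ℤ_19
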